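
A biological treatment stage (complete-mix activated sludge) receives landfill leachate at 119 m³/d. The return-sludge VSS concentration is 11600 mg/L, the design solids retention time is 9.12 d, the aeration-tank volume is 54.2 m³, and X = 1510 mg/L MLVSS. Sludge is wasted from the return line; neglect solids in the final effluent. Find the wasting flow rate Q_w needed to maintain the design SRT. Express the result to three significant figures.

θ_c = V·X/(Q_w·X_r) when wasting from the recycle, so Q_w = V·X/(θ_c·X_r) = 54.20 × 1510 / (9.12 × 11600) = 0.7736 m³/d.

Q_w ≈ 0.774 m³/d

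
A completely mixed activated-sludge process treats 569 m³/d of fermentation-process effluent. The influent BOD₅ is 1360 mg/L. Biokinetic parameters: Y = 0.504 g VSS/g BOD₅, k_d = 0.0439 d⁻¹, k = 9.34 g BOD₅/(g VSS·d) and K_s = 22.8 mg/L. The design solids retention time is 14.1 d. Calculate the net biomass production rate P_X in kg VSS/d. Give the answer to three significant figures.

P_X ≈ 241 kg VSS/d

Effluent substrate depends only on kinetics and SRT: S = K_s(1 + k_d θ_c) / [θ_c(Yk − k_d) − 1] = 22.8 × (1 + 0.0439 × 14.1) / [14.1 × (0.504 × 9.34 − 0.0439) − 1] = 36.91 / 64.75 = 0.5700 mg/L.
Correct the yield for decay: Y_obs = Y/(1 + k_d θ_c) = 0.504 / (1 + 0.0439 × 14.1) = 0.504 / 1.619 = 0.3113.
Substrate removed = Q·(S₀ − S) = 569 m³/d × (1360 − 0.570) g/m³ = 7.74×10^5 g/d = 773.5 kg/d.
So the net sludge growth is P_X = 0.3113 × 773.5 = 240.8 kg VSS/d.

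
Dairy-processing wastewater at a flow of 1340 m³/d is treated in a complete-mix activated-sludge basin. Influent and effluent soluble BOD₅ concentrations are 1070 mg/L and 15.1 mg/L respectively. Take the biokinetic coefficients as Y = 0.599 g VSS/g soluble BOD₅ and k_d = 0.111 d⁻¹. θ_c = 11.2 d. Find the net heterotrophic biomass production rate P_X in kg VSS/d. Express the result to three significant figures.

Observed yield with endogenous decay: Y_obs = Y / (1 + k_d·θ_c) = 0.599 / (1 + 0.111 × 11.2) = 0.599 / 2.243 = 0.2670 g VSS/g soluble BOD₅.
ΔS = 1070 − 15.1 = 1055 mg/L, so the substrate removal rate is 1340 × 1055/1000 = 1414 kg soluble BOD₅/d.
Biomass produced: P_X = Y_obs·Q·ΔS = 0.2670 × 1414 ≈ 377.5 kg VSS/d.

P_X ≈ 377 kg VSS/d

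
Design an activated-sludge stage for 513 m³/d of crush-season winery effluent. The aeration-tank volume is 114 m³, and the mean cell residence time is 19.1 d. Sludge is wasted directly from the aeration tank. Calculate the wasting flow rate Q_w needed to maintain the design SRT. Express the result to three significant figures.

Q_w ≈ 5.97 m³/d

Wasting from the aeration tank: Q_w = V / θ_c = 114.0 / 19.1 = 5.969 m³/d.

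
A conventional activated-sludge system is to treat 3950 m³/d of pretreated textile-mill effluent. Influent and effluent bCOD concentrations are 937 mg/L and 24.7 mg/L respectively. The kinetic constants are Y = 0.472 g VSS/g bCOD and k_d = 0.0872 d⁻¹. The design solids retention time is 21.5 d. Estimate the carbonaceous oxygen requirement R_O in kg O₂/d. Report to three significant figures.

Correct the yield for decay: Y_obs = Y/(1 + k_d θ_c) = 0.472 / (1 + 0.0872 × 21.5) = 0.472 / 2.875 = 0.1642.
ΔS = 937 − 24.7 = 912.3 mg/L, so the substrate removal rate is 3950 × 912.3/1000 = 3604 kg bCOD/d.
P_X = Y_obs·Q·(S₀ − S) = 0.1642 × 3604 = 591.7 kg VSS/d.
R_O = Q·ΔS − 1.42 P_X = 3604 − 840.2 = 2763 kg O₂/d.

R_O ≈ 2760 kg O₂/d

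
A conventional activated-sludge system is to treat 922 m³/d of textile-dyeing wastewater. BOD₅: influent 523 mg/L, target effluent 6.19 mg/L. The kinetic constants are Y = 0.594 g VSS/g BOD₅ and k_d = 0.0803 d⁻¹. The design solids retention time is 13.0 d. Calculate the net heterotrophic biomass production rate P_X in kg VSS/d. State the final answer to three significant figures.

Correct the yield for decay: Y_obs = Y/(1 + k_d θ_c) = 0.594 / (1 + 0.0803 × 13.0) = 0.594 / 2.044 = 0.2906.
Q·(S₀ − S) = 922 × (523 − 6.19) × 10⁻³ = 476.5 kg/d removed.
So the net sludge growth is P_X = 0.2906 × 476.5 = 138.5 kg VSS/d.

P_X ≈ 138 kg VSS/d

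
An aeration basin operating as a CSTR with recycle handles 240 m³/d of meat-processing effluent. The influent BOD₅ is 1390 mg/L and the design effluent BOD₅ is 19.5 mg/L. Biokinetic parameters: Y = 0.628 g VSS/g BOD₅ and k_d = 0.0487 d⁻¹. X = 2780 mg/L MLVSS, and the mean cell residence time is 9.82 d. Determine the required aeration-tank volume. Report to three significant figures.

V ≈ 494 m³

Steady-state biomass mass balance: V·X·(1 + k_d·θ_c) = Y·Q·(S₀ − S)·θ_c, so V = 0.628 × 240 × (1390 − 19.5) × 9.82 / [2780 × (1 + 0.0487 × 9.82)] = 2.03×10^6 / 4109 = 493.6 m³.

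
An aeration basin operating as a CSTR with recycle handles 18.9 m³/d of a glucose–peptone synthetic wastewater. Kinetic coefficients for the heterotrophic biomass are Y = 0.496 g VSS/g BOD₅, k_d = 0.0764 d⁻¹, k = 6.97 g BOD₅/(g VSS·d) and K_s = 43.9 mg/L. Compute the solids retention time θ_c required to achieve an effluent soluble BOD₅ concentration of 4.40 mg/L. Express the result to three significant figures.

θ_c ≈ 4.19 d

Specific growth rate at S = 4.40 mg/L: μ = YkS/(K_s+S) = 0.496·6.97·4.40/(43.9+4.40) = 0.3149 d⁻¹.
Then 1/θ_c = μ − k_d = 0.3149 − 0.0764 = 0.2385 d⁻¹, giving θ_c = 4.192 d.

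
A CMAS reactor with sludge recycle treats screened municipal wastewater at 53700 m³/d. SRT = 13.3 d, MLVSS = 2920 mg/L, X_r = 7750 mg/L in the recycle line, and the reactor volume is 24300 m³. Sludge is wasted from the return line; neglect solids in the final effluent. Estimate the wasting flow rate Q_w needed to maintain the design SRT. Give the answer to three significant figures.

Q_w = (V·X)/(θ_c X_r) = 24300 × 2920 / (13.3 × 7750) = 688.4 m³/d.

Q_w ≈ 688 m³/d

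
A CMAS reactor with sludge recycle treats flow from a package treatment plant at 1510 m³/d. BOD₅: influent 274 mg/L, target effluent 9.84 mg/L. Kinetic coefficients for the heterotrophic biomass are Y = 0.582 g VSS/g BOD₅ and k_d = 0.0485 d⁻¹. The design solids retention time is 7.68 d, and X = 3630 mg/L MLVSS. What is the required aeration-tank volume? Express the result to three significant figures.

From the SRT design equation V = Y Q (S₀−S) θ_c / [X (1 + k_d θ_c)] = 0.582 × 1510 × (274 − 9.84) × 7.68 / [3630 × (1 + 0.0485 × 7.68)] = 1.78×10^6 / 4982 = 357.9 m³.

V ≈ 358 m³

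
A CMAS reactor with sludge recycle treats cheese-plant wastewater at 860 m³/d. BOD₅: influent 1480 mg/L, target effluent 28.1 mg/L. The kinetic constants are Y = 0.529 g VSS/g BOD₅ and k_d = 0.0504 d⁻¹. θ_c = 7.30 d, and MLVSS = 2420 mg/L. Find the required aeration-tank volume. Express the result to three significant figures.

V ≈ 1460 m³

From the SRT design equation V = Y Q (S₀−S) θ_c / [X (1 + k_d θ_c)] = 0.529 × 860 × (1480 − 28.1) × 7.30 / [2420 × (1 + 0.0504 × 7.30)] = 4.82×10^6 / 3310 = 1457 m³.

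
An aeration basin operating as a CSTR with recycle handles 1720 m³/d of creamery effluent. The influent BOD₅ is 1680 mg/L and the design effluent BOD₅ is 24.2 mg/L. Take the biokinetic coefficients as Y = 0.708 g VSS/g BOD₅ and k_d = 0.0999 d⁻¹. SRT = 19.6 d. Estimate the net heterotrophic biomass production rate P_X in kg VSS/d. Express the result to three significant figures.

Correct the yield for decay: Y_obs = Y/(1 + k_d θ_c) = 0.708 / (1 + 0.0999 × 19.6) = 0.708 / 2.958 = 0.2393.
Substrate removed = Q·(S₀ − S) = 1720 m³/d × (1680 − 24.2) g/m³ = 2.85×10^6 g/d = 2848 kg/d.
So the net sludge growth is P_X = 0.2393 × 2848 = 681.7 kg VSS/d.

P_X ≈ 682 kg VSS/d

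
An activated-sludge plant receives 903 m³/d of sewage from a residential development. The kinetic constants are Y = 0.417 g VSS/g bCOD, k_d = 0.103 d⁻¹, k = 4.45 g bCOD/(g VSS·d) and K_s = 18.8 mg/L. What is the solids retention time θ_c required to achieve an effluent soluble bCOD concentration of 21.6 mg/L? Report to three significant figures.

Specific growth rate at S = 21.6 mg/L: μ = YkS/(K_s+S) = 0.417·4.45·21.6/(18.8+21.6) = 0.9921 d⁻¹.
θ_c = 1/(μ − k_d) = 1/(0.9921 − 0.103) = 1/0.8891 = 1.125 d.

θ_c ≈ 1.12 d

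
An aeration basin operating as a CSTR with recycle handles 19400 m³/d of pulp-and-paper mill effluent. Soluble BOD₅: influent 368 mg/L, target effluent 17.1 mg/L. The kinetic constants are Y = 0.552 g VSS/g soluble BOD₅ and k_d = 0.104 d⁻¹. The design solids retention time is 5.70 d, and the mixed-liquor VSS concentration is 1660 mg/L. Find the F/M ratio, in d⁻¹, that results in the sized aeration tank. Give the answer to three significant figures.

Steady-state biomass mass balance: V·X·(1 + k_d·θ_c) = Y·Q·(S₀ − S)·θ_c, so V = 0.552 × 19400 × (368 − 17.1) × 5.70 / [1660 × (1 + 0.104 × 5.70)] = 2.14×10^7 / 2644 = 8101 m³.
Food-to-microorganism ratio F/M = Q S₀ / (V X) = 19400 × 368 / (8101 × 1660) = 0.5309 d⁻¹.

F/M ≈ 0.531 d⁻¹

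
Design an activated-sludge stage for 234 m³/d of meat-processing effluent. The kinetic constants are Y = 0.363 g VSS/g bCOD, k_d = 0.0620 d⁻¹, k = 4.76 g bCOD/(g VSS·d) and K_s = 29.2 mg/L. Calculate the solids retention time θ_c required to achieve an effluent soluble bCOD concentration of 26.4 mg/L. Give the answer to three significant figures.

From 1/θ_c = Y·k·S/(K_s + S) − k_d: Y·k·S/(K_s+S) = 0.363 × 4.76 × 26.4 / (29.2 + 26.4) = 0.8204 d⁻¹.
Then 1/θ_c = μ − k_d = 0.8204 − 0.0620 = 0.7584 d⁻¹, giving θ_c = 1.319 d.

θ_c ≈ 1.32 d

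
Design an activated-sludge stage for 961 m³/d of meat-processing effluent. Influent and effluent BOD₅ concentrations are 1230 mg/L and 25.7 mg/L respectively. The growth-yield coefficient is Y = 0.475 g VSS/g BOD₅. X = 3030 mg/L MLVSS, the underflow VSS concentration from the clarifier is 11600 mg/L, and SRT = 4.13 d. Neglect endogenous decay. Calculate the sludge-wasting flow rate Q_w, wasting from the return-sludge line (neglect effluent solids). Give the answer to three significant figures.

Biomass mass balance (decay neglected): V·X = Y·Q·(S₀ − S)·θ_c, so V = 0.475 × 961 × (1230 − 25.7) × 4.13 / 3030 = 749.3 m³.
Q_w = (V·X)/(θ_c X_r) = 749.3 × 3030 / (4.13 × 11600) = 47.39 m³/d.

Q_w ≈ 47.4 m³/d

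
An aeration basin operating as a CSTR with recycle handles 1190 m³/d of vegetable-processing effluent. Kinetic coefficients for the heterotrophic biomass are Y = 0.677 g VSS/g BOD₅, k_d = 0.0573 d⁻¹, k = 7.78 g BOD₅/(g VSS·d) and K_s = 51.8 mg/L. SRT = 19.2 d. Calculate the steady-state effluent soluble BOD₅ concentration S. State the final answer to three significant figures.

S ≈ 1.10 mg/L

From the Monod/SRT balance for a CMAS, S = K_s·(1+k_d θ_c)/[θ_c·(Y k − k_d) − 1] = 51.8 × (1 + 0.0573 × 19.2) / [19.2 × (0.677 × 7.78 − 0.0573) − 1] = 108.8 / 99.03 = 1.099 mg/L.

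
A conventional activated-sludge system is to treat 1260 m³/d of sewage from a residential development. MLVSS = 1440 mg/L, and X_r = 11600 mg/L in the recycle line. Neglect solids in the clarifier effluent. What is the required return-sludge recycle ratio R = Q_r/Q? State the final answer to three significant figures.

R ≈ 0.142

R = Q_r/Q = X/(X_r − X) = 1440 / (11600 − 1440) = 0.1417.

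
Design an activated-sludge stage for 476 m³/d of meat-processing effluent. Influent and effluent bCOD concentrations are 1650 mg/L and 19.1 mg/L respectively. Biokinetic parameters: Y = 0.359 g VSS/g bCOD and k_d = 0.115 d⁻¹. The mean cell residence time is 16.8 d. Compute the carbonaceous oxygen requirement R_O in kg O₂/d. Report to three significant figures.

R_O ≈ 641 kg O₂/d

Observed yield with endogenous decay: Y_obs = Y / (1 + k_d·θ_c) = 0.359 / (1 + 0.115 × 16.8) = 0.359 / 2.932 = 0.1224 g VSS/g bCOD.
Mass of bCOD removed per day: Q(S₀ − S) = 476 × 1631 g/m³ = 776.3 kg/d.
Biomass synthesised: P_X = Y_obs × 776.3 = 95.05 kg VSS/d.
Carbonaceous O₂ demand = substrate oxidised − cell-mass equivalent = 776.3 − 1.42 × 95.05 = 641.3 kg O₂/d.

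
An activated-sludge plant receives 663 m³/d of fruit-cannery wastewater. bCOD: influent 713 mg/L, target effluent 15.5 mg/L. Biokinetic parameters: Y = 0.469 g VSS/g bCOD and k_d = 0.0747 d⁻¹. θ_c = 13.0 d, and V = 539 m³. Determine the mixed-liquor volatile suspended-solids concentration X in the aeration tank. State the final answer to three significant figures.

X ≈ 2650 mg/L

X = Y·Q·ΔS·θ_c / [V·(1 + k_d θ_c)] = 0.469 × 663 × (713 − 15.5) × 13.0 / [539 × (1 + 0.0747 × 13.0)] = 2654 mg/L.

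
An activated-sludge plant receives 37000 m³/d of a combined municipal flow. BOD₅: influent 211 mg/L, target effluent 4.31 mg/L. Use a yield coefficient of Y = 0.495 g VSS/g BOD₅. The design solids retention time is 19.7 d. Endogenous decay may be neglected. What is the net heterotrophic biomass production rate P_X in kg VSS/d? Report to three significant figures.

With endogenous decay neglected, the observed yield equals the true yield: Y_obs = Y = 0.495 g VSS/g BOD₅.
ΔS = 211 − 4.31 = 206.7 mg/L, so the substrate removal rate is 37000 × 206.7/1000 = 7648 kg BOD₅/d.
Net biomass production P_X = Y_obs × Q·(S₀ − S) = 0.4950 × 7648 = 3786 kg VSS/d.

P_X ≈ 3790 kg VSS/d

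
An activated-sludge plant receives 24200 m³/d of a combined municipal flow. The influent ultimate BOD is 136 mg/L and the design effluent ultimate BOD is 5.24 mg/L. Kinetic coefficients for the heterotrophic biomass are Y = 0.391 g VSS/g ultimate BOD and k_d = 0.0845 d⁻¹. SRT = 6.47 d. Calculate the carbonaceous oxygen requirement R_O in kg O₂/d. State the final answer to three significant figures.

Y_obs = Y / (1 + k_d θ_c) = 0.391 / (1 + 0.0845 × 6.47) = 0.391 / 1.547 = 0.2528.
Substrate removed = Q·(S₀ − S) = 24200 m³/d × (136 − 5.24) g/m³ = 3.16×10^6 g/d = 3164 kg/d.
Biomass synthesised: P_X = Y_obs × 3164 = 799.9 kg VSS/d.
R_O = Q·ΔS − 1.42 P_X = 3164 − 1136 = 2028 kg O₂/d.

R_O ≈ 2030 kg O₂/d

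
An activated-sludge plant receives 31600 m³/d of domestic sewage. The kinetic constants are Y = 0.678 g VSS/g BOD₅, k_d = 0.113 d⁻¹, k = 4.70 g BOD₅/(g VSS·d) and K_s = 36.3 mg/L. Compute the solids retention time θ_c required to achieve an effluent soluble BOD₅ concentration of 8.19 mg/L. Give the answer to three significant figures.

Specific growth rate at S = 8.19 mg/L: μ = YkS/(K_s+S) = 0.678·4.70·8.19/(36.3+8.19) = 0.5866 d⁻¹.
θ_c = 1/(μ − k_d) = 1/(0.5866 − 0.113) = 1/0.4736 = 2.111 d.

θ_c ≈ 2.11 d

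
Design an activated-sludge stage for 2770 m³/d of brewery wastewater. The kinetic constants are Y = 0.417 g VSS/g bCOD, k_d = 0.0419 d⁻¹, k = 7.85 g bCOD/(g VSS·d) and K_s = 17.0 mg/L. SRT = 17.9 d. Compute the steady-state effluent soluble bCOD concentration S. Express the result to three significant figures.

S ≈ 0.523 mg/L

Effluent substrate depends only on kinetics and SRT: S = K_s(1 + k_d θ_c) / [θ_c(Yk − k_d) − 1] = 17.0 × (1 + 0.0419 × 17.9) / [17.9 × (0.417 × 7.85 − 0.0419) − 1] = 29.75 / 56.84 = 0.5234 mg/L.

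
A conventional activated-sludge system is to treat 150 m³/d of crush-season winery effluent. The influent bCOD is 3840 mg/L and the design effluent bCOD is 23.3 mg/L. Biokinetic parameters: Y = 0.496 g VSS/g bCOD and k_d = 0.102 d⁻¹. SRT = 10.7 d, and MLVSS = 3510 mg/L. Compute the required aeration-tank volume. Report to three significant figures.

From the SRT design equation V = Y Q (S₀−S) θ_c / [X (1 + k_d θ_c)] = 0.496 × 150 × (3840 − 23.3) × 10.7 / [3510 × (1 + 0.102 × 10.7)] = 3.04×10^6 / 7341 = 413.9 m³.

V ≈ 414 m³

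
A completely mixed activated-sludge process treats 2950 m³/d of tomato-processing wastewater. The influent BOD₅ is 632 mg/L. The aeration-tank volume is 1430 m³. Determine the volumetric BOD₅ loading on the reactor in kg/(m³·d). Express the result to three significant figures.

Volumetric loading L_v = Q·S₀ / V = 2950 × 632 g/m³ / 1430 m³ = 1304 g/(m³·d) = 1.304 kg BOD₅/(m³·d).

L_v ≈ 1.30 kg BOD₅/(m³·d)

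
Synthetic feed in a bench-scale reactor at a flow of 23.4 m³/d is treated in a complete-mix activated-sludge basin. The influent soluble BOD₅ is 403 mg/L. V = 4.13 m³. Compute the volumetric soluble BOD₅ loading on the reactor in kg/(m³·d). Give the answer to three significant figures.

L_v ≈ 2.28 kg soluble BOD₅/(m³·d)

Applied soluble BOD₅ load per unit volume = Q·S₀/V = (23.4 × 403/1000)/4.130 = 2.283 kg soluble BOD₅·m⁻³·d⁻¹.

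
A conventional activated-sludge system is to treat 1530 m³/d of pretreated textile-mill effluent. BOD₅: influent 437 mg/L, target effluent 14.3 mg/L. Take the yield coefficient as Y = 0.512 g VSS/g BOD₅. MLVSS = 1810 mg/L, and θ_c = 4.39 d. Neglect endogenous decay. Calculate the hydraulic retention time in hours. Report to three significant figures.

τ ≈ 12.6 h

Biomass mass balance (decay neglected): V·X = Y·Q·(S₀ − S)·θ_c, so V = 0.512 × 1530 × (437 − 14.3) × 4.39 / 1810 = 803.1 m³.
Hydraulic retention time τ = V/Q = 803.1 / 1530 = 0.5249 d = 12.60 h.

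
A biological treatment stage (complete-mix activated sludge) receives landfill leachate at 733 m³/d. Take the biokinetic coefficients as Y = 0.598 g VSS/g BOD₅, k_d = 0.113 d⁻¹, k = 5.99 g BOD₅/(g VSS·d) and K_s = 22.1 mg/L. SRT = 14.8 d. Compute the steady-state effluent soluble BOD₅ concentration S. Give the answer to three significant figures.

S ≈ 1.17 mg/L

For a completely mixed reactor with recycle the Lawrence–McCarty relation gives S = K_s·(1 + k_d·θ_c) / [θ_c·(Y·k − k_d) − 1] = 22.1 × (1 + 0.113 × 14.8) / [14.8 × (0.598 × 5.99 − 0.113) − 1] = 59.06 / 50.34 = 1.173 mg/L.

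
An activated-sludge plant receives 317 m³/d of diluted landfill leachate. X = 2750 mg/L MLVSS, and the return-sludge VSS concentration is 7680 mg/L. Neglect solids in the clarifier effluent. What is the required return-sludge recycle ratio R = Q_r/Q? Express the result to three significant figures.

R ≈ 0.558

R = Q_r/Q = X/(X_r − X) = 2750 / (7680 − 2750) = 0.5578.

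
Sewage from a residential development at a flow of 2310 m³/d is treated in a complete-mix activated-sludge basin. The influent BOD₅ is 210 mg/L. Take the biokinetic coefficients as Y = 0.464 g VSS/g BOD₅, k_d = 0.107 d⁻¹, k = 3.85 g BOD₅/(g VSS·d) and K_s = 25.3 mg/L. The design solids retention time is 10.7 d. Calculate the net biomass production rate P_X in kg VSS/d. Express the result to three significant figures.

For a completely mixed reactor with recycle the Lawrence–McCarty relation gives S = K_s·(1 + k_d·θ_c) / [θ_c·(Y·k − k_d) − 1] = 25.3 × (1 + 0.107 × 10.7) / [10.7 × (0.464 × 3.85 − 0.107) − 1] = 54.27 / 16.97 = 3.198 mg/L.
Y_obs = Y / (1 + k_d θ_c) = 0.464 / (1 + 0.107 × 10.7) = 0.464 / 2.145 = 0.2163.
Q·(S₀ − S) = 2310 × (210 − 3.20) × 10⁻³ = 477.7 kg/d removed.
So the net sludge growth is P_X = 0.2163 × 477.7 = 103.3 kg VSS/d.

P_X ≈ 103 kg VSS/d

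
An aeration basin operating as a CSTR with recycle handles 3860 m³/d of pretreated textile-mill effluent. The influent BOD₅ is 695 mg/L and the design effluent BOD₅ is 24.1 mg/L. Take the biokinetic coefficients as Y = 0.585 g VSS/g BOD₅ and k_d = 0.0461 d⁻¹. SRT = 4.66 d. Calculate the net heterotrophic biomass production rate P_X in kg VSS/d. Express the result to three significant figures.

Y_obs = Y / (1 + k_d θ_c) = 0.585 / (1 + 0.0461 × 4.66) = 0.585 / 1.215 = 0.4816.
Substrate removed = Q·(S₀ − S) = 3860 m³/d × (695 − 24.1) g/m³ = 2.59×10^6 g/d = 2590 kg/d.
Net biomass production P_X = Y_obs × Q·(S₀ − S) = 0.4816 × 2590 = 1247 kg VSS/d.

P_X ≈ 1250 kg VSS/d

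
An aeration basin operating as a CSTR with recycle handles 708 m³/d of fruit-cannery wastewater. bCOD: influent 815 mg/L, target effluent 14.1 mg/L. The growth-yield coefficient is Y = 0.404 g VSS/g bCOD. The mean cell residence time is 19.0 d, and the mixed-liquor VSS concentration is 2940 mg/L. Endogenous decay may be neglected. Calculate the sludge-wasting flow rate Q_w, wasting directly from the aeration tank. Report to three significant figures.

Q_w ≈ 77.9 m³/d

V·X = Y·Q·ΔS·θ_c gives V = 0.404 × 708 × (815 − 14.1) × 19.0 / 2940 = 1480 m³.
With mixed-liquor wasting, θ_c = V/Q_w, so Q_w = V/θ_c = 1480/19.0 = 77.92 m³/d.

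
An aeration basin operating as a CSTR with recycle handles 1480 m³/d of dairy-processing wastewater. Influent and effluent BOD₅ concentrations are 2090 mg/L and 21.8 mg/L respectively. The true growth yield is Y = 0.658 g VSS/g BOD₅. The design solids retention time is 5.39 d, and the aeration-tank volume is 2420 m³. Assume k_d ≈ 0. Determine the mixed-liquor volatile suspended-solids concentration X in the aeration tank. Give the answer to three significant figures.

X = Y·Q·ΔS·θ_c / V = 0.658 × 1480 × (2090 − 21.8) × 5.39 / 2420 = 4486 mg/L.

X ≈ 4490 mg/L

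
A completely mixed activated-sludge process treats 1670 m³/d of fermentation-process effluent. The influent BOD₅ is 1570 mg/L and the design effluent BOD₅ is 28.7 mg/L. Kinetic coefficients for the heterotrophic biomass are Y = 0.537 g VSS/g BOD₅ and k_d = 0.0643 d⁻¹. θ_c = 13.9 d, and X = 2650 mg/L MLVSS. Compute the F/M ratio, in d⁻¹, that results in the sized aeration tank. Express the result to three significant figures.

From the SRT design equation V = Y Q (S₀−S) θ_c / [X (1 + k_d θ_c)] = 0.537 × 1670 × (1570 − 28.7) × 13.9 / [2650 × (1 + 0.0643 × 13.9)] = 1.92×10^7 / 5018 = 3828 m³.
F/M = applied load / biomass = Q·S₀/(V·X) = 1670 × 1570 / (3828 × 2650) = 0.2584 d⁻¹.

F/M ≈ 0.258 d⁻¹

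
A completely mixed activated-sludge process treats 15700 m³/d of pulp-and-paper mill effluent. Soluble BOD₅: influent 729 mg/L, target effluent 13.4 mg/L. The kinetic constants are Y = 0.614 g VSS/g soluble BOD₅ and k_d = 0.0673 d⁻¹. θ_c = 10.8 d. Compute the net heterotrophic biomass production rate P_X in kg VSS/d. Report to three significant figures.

Y_obs = Y / (1 + k_d θ_c) = 0.614 / (1 + 0.0673 × 10.8) = 0.614 / 1.727 = 0.3556.
Mass of soluble BOD₅ removed per day: Q(S₀ − S) = 15700 × 715.6 g/m³ = 11235 kg/d.
So the net sludge growth is P_X = 0.3556 × 11235 = 3995 kg VSS/d.

P_X ≈ 3990 kg VSS/d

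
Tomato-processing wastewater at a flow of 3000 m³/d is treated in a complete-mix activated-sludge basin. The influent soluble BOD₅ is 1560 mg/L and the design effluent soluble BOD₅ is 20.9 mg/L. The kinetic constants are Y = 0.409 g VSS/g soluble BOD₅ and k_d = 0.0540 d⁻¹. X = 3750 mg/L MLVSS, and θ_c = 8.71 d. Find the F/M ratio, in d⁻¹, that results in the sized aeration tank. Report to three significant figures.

Steady-state biomass mass balance: V·X·(1 + k_d·θ_c) = Y·Q·(S₀ − S)·θ_c, so V = 0.409 × 3000 × (1560 − 20.9) × 8.71 / [3750 × (1 + 0.0540 × 8.71)] = 1.64×10^7 / 5514 = 2983 m³.
F/M = Q·S₀ / (V·X) = 3000 × 1560 / (2983 × 3750) = 0.4183 g soluble BOD₅·(g VSS·d)⁻¹.

F/M ≈ 0.418 d⁻¹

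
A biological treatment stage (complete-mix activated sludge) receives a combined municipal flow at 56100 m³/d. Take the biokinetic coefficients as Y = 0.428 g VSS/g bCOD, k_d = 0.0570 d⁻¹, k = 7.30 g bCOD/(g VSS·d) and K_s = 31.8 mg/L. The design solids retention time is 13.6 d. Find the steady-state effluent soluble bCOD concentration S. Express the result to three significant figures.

From the Monod/SRT balance for a CMAS, S = K_s·(1+k_d θ_c)/[θ_c·(Y k − k_d) − 1] = 31.8 × (1 + 0.0570 × 13.6) / [13.6 × (0.428 × 7.30 − 0.0570) − 1] = 56.45 / 40.72 = 1.386 mg/L.

S ≈ 1.39 mg/L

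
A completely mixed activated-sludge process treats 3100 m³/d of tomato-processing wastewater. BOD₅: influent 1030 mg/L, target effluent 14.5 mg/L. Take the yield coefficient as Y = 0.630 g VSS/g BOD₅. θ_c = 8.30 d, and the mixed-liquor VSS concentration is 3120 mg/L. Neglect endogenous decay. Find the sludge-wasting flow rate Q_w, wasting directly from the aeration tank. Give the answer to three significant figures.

Biomass mass balance (decay neglected): V·X = Y·Q·(S₀ − S)·θ_c, so V = 0.630 × 3100 × (1030 − 14.5) × 8.30 / 3120 = 5276 m³.
Wasting from the aeration tank: Q_w = V / θ_c = 5276 / 8.30 = 635.7 m³/d.

Q_w ≈ 636 m³/d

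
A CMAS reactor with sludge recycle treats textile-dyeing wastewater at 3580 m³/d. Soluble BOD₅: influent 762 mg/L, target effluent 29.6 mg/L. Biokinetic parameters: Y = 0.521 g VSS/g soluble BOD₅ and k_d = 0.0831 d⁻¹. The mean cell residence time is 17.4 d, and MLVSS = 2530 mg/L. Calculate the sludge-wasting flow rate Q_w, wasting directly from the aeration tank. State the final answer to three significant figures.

Rearranging the biomass balance for a CMAS with decay, V = Y·Q·ΔS·θ_c / [X·(1+k_d θ_c)] = 0.521 × 3580 × (762 − 29.6) × 17.4 / [2530 × (1 + 0.0831 × 17.4)] = 2.38×10^7 / 6188 = 3841 m³.
With mixed-liquor wasting, θ_c = V/Q_w, so Q_w = V/θ_c = 3841/17.4 = 220.8 m³/d.

Q_w ≈ 221 m³/d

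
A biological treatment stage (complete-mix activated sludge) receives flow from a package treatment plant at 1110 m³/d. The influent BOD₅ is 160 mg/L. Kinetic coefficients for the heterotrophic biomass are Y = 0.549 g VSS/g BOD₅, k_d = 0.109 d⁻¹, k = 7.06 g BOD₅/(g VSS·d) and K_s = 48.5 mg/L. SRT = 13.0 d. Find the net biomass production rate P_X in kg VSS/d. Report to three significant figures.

P_X ≈ 39.7 kg VSS/d

From the Monod/SRT balance for a CMAS, S = K_s·(1+k_d θ_c)/[θ_c·(Y k − k_d) − 1] = 48.5 × (1 + 0.109 × 13.0) / [13.0 × (0.549 × 7.06 − 0.109) − 1] = 117.2 / 47.97 = 2.444 mg/L.
The observed yield is Y_obs = Y/(1 + k_d·θ_c) = 0.549 / (1 + 0.109 × 13.0) = 0.549 / 2.417 = 0.2271 g VSS per g BOD₅ removed.
Mass of BOD₅ removed per day: Q(S₀ − S) = 1110 × 157.6 g/m³ = 174.9 kg/d.
Net biomass production P_X = Y_obs × Q·(S₀ − S) = 0.2271 × 174.9 = 39.73 kg VSS/d.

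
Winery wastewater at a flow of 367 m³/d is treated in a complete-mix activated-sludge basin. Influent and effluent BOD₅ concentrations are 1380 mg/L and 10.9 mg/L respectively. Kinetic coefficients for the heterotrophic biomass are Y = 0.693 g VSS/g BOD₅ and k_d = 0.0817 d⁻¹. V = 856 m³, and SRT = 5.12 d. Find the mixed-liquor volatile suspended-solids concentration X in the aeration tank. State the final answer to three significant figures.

From V·X·(1 + k_d·θ_c) = Y·Q·(S₀ − S)·θ_c: X = 0.693 × 367 × (1380 − 10.9) × 5.12 / [856 × (1 + 0.0817 × 5.12)] = 1468 mg/L.

X ≈ 1470 mg/L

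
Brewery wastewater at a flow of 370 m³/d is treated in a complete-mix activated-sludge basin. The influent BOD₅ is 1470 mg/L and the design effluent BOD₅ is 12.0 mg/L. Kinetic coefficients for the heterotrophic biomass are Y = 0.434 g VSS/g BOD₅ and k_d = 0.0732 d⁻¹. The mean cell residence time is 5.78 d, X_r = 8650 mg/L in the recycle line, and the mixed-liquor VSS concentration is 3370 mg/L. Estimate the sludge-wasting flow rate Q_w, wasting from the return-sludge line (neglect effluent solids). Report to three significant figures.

Q_w ≈ 19.0 m³/d

Steady-state biomass mass balance: V·X·(1 + k_d·θ_c) = Y·Q·(S₀ − S)·θ_c, so V = 0.434 × 370 × (1470 − 12.0) × 5.78 / [3370 × (1 + 0.0732 × 5.78)] = 1.35×10^6 / 4796 = 282.2 m³.
Q_w = (V·X)/(θ_c X_r) = 282.2 × 3370 / (5.78 × 8650) = 19.02 m³/d.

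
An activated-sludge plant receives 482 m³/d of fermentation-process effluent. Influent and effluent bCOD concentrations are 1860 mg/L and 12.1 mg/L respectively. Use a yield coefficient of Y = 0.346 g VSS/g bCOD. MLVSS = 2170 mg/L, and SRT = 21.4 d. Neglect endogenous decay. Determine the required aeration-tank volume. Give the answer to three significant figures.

Biomass mass balance (decay neglected): V·X = Y·Q·(S₀ − S)·θ_c, so V = 0.346 × 482 × (1860 − 12.1) × 21.4 / 2170 = 3039 m³.

V ≈ 3040 m³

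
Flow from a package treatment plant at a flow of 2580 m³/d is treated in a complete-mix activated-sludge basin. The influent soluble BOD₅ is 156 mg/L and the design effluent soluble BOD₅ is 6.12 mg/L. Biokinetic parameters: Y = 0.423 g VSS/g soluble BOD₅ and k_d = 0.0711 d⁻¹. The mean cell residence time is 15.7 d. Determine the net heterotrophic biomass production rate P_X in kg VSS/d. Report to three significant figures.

P_X ≈ 77.3 kg VSS/d

Observed yield with endogenous decay: Y_obs = Y / (1 + k_d·θ_c) = 0.423 / (1 + 0.0711 × 15.7) = 0.423 / 2.116 = 0.1999 g VSS/g soluble BOD₅.
ΔS = 156 − 6.12 = 149.9 mg/L, so the substrate removal rate is 2580 × 149.9/1000 = 386.7 kg soluble BOD₅/d.
Net biomass production P_X = Y_obs × Q·(S₀ − S) = 0.1999 × 386.7 = 77.29 kg VSS/d.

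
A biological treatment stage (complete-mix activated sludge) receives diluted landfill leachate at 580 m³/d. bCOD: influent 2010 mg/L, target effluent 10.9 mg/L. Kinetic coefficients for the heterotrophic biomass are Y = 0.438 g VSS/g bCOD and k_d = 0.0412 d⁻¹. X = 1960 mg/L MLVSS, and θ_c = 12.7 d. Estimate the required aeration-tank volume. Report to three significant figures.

Steady-state biomass mass balance: V·X·(1 + k_d·θ_c) = Y·Q·(S₀ − S)·θ_c, so V = 0.438 × 580 × (2010 − 10.9) × 12.7 / [1960 × (1 + 0.0412 × 12.7)] = 6.45×10^6 / 2986 = 2160 m³.

V ≈ 2160 m³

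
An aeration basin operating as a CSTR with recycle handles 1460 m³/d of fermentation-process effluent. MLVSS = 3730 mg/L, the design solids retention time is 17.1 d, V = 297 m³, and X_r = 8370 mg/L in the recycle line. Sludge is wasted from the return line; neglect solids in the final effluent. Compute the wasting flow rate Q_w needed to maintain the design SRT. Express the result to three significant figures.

Wasting from the return line (neglecting effluent solids): Q_w = V·X / (θ_c·X_r) = 297.0 × 3730 / (17.1 × 8370) = 7.740 m³/d.

Q_w ≈ 7.74 m³/d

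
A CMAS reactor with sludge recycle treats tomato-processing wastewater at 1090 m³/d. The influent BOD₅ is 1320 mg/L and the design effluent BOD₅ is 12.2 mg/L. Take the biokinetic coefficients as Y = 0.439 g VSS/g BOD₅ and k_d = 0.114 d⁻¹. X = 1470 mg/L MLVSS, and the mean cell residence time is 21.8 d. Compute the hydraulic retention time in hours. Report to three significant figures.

τ ≈ 58.6 h

From the SRT design equation V = Y Q (S₀−S) θ_c / [X (1 + k_d θ_c)] = 0.439 × 1090 × (1320 − 12.2) × 21.8 / [1470 × (1 + 0.114 × 21.8)] = 1.36×10^7 / 5123 = 2663 m³.
HRT = V/Q = 2663 m³ / 1090 m³·d⁻¹ = 2.443 d × 24 = 58.63 h.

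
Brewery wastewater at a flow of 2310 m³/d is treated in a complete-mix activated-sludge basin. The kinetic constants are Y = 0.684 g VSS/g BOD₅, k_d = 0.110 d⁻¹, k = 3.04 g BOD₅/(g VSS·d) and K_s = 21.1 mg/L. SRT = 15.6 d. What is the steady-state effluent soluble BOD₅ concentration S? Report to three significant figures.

From the Monod/SRT balance for a CMAS, S = K_s·(1+k_d θ_c)/[θ_c·(Y k − k_d) − 1] = 21.1 × (1 + 0.110 × 15.6) / [15.6 × (0.684 × 3.04 − 0.110) − 1] = 57.31 / 29.72 = 1.928 mg/L.

S ≈ 1.93 mg/L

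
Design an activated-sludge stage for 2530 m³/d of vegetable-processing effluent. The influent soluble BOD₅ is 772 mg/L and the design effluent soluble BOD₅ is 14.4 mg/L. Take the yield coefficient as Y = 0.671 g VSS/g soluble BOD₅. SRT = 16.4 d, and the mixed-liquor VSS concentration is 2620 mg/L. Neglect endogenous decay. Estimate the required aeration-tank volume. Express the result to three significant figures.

V·X = Y·Q·ΔS·θ_c gives V = 0.671 × 2530 × (772 − 14.4) × 16.4 / 2620 = 8051 m³.

V ≈ 8050 m³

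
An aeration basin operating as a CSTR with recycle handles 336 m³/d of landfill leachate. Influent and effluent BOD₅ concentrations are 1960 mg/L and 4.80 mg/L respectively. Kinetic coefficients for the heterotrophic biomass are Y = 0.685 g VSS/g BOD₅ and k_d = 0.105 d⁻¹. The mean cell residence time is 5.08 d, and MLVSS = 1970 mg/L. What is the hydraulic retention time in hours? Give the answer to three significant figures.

τ ≈ 54.1 h

From the SRT design equation V = Y Q (S₀−S) θ_c / [X (1 + k_d θ_c)] = 0.685 × 336 × (1960 − 4.80) × 5.08 / [1970 × (1 + 0.105 × 5.08)] = 2.29×10^6 / 3021 = 756.8 m³.
HRT = V/Q = 756.8 m³ / 336 m³·d⁻¹ = 2.252 d × 24 = 54.05 h.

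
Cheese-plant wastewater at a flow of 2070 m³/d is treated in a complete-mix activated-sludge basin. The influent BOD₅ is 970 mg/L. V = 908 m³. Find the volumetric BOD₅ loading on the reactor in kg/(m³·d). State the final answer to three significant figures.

L_v ≈ 2.21 kg BOD₅/(m³·d)

L_v = Q S₀ / V = 2070 × 970 × 10⁻³ / 908.0 = 2.211 kg/(m³·d).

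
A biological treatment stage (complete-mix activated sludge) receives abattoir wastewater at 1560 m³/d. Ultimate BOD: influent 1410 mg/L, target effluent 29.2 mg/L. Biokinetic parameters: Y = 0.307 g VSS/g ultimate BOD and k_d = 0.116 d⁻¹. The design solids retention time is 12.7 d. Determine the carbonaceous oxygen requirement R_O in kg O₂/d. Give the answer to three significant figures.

R_O ≈ 1770 kg O₂/d

The observed yield is Y_obs = Y/(1 + k_d·θ_c) = 0.307 / (1 + 0.116 × 12.7) = 0.307 / 2.473 = 0.1241 g VSS per g ultimate BOD removed.
Substrate removed = Q·(S₀ − S) = 1560 m³/d × (1410 − 29.2) g/m³ = 2.15×10^6 g/d = 2154 kg/d.
P_X = Y_obs·Q·(S₀ − S) = 0.1241 × 2154 = 267.4 kg VSS/d.
Carbonaceous O₂ demand = substrate oxidised − cell-mass equivalent = 2154 − 1.42 × 267.4 = 1774 kg O₂/d.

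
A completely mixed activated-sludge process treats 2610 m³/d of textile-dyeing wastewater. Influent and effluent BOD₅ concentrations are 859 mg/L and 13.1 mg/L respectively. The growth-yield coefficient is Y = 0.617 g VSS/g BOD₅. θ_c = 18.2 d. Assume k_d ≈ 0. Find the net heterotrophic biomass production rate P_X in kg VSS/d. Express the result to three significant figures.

P_X ≈ 1360 kg VSS/d

No decay correction is needed, so Y_obs = Y = 0.617.
Substrate removed = Q·(S₀ − S) = 2610 m³/d × (859 − 13.1) g/m³ = 2.21×10^6 g/d = 2208 kg/d.
Biomass produced: P_X = Y_obs·Q·ΔS = 0.6170 × 2208 ≈ 1362 kg VSS/d.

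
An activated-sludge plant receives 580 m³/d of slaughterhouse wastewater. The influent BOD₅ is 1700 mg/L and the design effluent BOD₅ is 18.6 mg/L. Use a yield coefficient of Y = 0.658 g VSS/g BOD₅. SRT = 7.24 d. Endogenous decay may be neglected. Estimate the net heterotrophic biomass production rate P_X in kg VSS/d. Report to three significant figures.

P_X ≈ 642 kg VSS/d

No decay correction is needed, so Y_obs = Y = 0.658.
Q·(S₀ − S) = 580 × (1700 − 18.6) × 10⁻³ = 975.2 kg/d removed.
Biomass produced: P_X = Y_obs·Q·ΔS = 0.6580 × 975.2 ≈ 641.7 kg VSS/d.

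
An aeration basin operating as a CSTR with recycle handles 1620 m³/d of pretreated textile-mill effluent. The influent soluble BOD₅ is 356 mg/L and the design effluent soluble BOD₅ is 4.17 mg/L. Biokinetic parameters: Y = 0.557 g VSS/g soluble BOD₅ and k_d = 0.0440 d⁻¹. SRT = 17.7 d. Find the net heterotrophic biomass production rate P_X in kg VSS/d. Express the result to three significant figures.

Observed yield with endogenous decay: Y_obs = Y / (1 + k_d·θ_c) = 0.557 / (1 + 0.0440 × 17.7) = 0.557 / 1.779 = 0.3131 g VSS/g soluble BOD₅.
Q·(S₀ − S) = 1620 × (356 − 4.17) × 10⁻³ = 570.0 kg/d removed.
Biomass produced: P_X = Y_obs·Q·ΔS = 0.3131 × 570.0 ≈ 178.5 kg VSS/d.

P_X ≈ 178 kg VSS/d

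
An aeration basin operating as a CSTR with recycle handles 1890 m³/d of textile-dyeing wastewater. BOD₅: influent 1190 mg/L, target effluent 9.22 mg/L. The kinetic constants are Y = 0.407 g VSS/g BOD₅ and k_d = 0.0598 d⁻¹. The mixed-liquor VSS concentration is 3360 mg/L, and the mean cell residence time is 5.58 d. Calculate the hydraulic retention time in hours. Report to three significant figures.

Steady-state biomass mass balance: V·X·(1 + k_d·θ_c) = Y·Q·(S₀ − S)·θ_c, so V = 0.407 × 1890 × (1190 − 9.22) × 5.58 / [3360 × (1 + 0.0598 × 5.58)] = 5.07×10^6 / 4481 = 1131 m³.
HRT = V/Q = 1131 m³ / 1890 m³·d⁻¹ = 0.5984 d × 24 = 14.36 h.

τ ≈ 14.4 h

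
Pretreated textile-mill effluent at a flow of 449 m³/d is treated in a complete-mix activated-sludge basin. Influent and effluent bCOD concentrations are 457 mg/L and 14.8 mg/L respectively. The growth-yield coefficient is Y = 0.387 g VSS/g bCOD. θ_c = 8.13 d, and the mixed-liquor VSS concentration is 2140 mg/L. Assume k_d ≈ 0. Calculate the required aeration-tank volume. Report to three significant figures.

With k_d = 0 the design equation reduces to V = Y Q (S₀−S) θ_c / X = 0.387 × 449 × (457 − 14.8) × 8.13 / 2140 = 291.9 m³.

V ≈ 292 m³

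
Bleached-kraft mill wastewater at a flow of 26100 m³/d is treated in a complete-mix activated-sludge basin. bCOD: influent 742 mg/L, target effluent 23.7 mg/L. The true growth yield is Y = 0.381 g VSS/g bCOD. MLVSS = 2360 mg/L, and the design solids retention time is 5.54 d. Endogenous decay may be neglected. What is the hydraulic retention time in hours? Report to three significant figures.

τ ≈ 15.4 h

V·X = Y·Q·ΔS·θ_c gives V = 0.381 × 26100 × (742 − 23.7) × 5.54 / 2360 = 16768 m³.
τ = V/Q = 16768/26100 = 0.6424 d, or 15.42 h.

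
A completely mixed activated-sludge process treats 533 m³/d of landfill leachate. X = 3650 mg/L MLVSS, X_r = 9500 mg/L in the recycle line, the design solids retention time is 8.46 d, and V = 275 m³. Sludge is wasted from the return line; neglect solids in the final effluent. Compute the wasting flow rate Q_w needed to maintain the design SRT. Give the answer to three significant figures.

θ_c = V·X/(Q_w·X_r) when wasting from the recycle, so Q_w = V·X/(θ_c·X_r) = 275.0 × 3650 / (8.46 × 9500) = 12.49 m³/d.

Q_w ≈ 12.5 m³/d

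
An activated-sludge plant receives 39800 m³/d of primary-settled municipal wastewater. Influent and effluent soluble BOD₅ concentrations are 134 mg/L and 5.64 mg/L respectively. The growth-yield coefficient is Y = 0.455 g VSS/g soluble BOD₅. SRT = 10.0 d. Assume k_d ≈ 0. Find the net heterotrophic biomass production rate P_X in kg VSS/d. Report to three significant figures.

Since k_d ≈ 0, Y_obs = Y = 0.455 g VSS/g soluble BOD₅.
Substrate removed = Q·(S₀ − S) = 39800 m³/d × (134 − 5.64) g/m³ = 5.11×10^6 g/d = 5109 kg/d.
Net biomass production P_X = Y_obs × Q·(S₀ − S) = 0.4550 × 5109 = 2324 kg VSS/d.

P_X ≈ 2320 kg VSS/d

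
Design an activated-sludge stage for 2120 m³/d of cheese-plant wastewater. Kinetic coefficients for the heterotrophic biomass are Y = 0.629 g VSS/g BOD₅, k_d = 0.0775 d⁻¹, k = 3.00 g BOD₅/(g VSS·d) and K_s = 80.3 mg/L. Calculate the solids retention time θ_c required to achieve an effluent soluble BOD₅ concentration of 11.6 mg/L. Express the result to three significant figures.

θ_c ≈ 6.22 d

Specific growth rate at S = 11.6 mg/L: μ = YkS/(K_s+S) = 0.629·3.00·11.6/(80.3+11.6) = 0.2382 d⁻¹.
θ_c = 1/(μ − k_d) = 1/(0.2382 − 0.0775) = 1/0.1607 = 6.223 d.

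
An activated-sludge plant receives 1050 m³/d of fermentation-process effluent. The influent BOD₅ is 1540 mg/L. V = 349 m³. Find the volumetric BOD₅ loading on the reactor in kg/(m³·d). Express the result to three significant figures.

L_v ≈ 4.63 kg BOD₅/(m³·d)

Applied BOD₅ load per unit volume = Q·S₀/V = (1050 × 1540/1000)/349.0 = 4.633 kg BOD₅·m⁻³·d⁻¹.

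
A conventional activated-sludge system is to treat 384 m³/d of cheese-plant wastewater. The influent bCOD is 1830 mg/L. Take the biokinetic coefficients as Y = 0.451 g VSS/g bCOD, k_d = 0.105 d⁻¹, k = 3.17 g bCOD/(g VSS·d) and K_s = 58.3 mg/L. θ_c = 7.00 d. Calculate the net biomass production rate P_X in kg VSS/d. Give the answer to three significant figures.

For a completely mixed reactor with recycle the Lawrence–McCarty relation gives S = K_s·(1 + k_d·θ_c) / [θ_c·(Y·k − k_d) − 1] = 58.3 × (1 + 0.105 × 7.00) / [7.00 × (0.451 × 3.17 − 0.105) − 1] = 101.2 / 8.273 = 12.23 mg/L.
Y_obs = Y / (1 + k_d θ_c) = 0.451 / (1 + 0.105 × 7.00) = 0.451 / 1.735 = 0.2599.
ΔS = 1830 − 12.2 = 1818 mg/L, so the substrate removal rate is 384 × 1818/1000 = 698.0 kg bCOD/d.
P_X = Y_obs · Q(S₀ − S) = 0.2599 × 698.0 = 181.4 kg VSS/d.

P_X ≈ 181 kg VSS/d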